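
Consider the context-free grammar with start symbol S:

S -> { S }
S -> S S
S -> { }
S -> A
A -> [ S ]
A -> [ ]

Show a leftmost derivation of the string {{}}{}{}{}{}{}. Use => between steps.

S=>SS=>SSS=>SSSS=>{S}SSS=>{{}}SSS=>{{}}SSSS=>{{}}SSSSS=>{{}}{}SSSS=>{{}}{}{}SSS=>{{}}{}{}{}SS=>{{}}{}{}{}{}S=>{{}}{}{}{}{}{}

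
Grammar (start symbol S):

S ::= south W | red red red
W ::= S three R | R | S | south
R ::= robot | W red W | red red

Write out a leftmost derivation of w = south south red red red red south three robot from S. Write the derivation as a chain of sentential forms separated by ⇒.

S ⇒ south W ⇒ south S three R ⇒ south south W three R ⇒ south south R three R ⇒ south south W red W three R ⇒ south south S red W three R ⇒ south south red red red red W three R ⇒ south south red red red red south three R ⇒ south south red red red red south three robot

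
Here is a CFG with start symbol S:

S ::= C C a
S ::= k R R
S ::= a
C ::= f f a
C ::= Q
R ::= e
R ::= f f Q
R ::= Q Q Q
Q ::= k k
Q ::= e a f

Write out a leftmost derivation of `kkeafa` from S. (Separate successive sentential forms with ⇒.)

S ⇒ CCa ⇒ QCa ⇒ kkCa ⇒ kkQa ⇒ kkeafa

S ⇒ CCa   [S ::= C C a]
CCa ⇒ QCa   [C ::= Q]
QCa ⇒ kkCa   [Q ::= k k]
kkCa ⇒ kkQa   [C ::= Q]
kkQa ⇒ kkeafa   [Q ::= e a f]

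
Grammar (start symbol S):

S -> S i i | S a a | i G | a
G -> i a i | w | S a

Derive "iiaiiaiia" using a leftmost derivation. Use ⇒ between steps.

S ⇒ iG   [S -> i G]
iG ⇒ iSa   [G -> S a]
iSa ⇒ iSiia   [S -> S i i]
iSiia ⇒ iiGiia   [S -> i G]
iiGiia ⇒ iiSaiia   [G -> S a]
iiSaiia ⇒ iiSiiaiia   [S -> S i i]
iiSiiaiia ⇒ iiaiiaiia   [S -> a]

S⇒iG⇒iSa⇒iSiia⇒iiGiia⇒iiSaiia⇒iiSiiaiia⇒iiaiiaiia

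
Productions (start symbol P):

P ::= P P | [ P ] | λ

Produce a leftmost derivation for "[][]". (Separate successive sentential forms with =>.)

P => PP   [P ::= P P]
PP => PPP   [P ::= P P]
PPP => PPPP   [P ::= P P]
PPPP => [P]PPP   [P ::= [ P ]]
[P]PPP => []PPP   [P ::= λ]
[]PPP => [][P]PP   [P ::= [ P ]]
[][P]PP => [][]PP   [P ::= λ]
[][]PP => [][]P   [P ::= λ]
[][]P => [][]   [P ::= λ]

P => PP => PPP => PPPP => [P]PPP => []PPP => [][P]PP => [][]PP => [][]P => [][]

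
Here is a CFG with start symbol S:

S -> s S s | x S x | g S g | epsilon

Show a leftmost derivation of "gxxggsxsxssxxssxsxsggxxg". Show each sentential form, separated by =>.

S => gSg   [S -> g S g]
gSg => gxSxg   [S -> x S x]
gxSxg => gxxSxxg   [S -> x S x]
gxxSxxg => gxxgSgxxg   [S -> g S g]
gxxgSgxxg => gxxggSggxxg   [S -> g S g]
gxxggSggxxg => gxxggsSsggxxg   [S -> s S s]
gxxggsSsggxxg => gxxggsxSxsggxxg   [S -> x S x]
gxxggsxSxsggxxg => gxxggsxsSsxsggxxg   [S -> s S s]
gxxggsxsSsxsggxxg => gxxggsxsxSxsxsggxxg   [S -> x S x]
gxxggsxsxSxsxsggxxg => gxxggsxsxsSsxsxsggxxg   [S -> s S s]
gxxggsxsxsSsxsxsggxxg => gxxggsxsxssSssxsxsggxxg   [S -> s S s]
gxxggsxsxssSssxsxsggxxg => gxxggsxsxssxSxssxsxsggxxg   [S -> x S x]
gxxggsxsxssxSxssxsxsggxxg => gxxggsxsxssxxssxsxsggxxg   [S -> epsilon]

S => gSg => gxSxg => gxxSxxg => gxxgSgxxg => gxxggSggxxg => gxxggsSsggxxg => gxxggsxSxsggxxg => gxxggsxsSsxsggxxg => gxxggsxsxSxsxsggxxg => gxxggsxsxsSsxsxsggxxg => gxxggsxsxssSssxsxsggxxg => gxxggsxsxssxSxssxsxsggxxg => gxxggsxsxssxxssxsxsggxxg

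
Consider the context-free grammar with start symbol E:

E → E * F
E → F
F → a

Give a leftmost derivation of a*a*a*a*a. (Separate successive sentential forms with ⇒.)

E ⇒ E*F ⇒ E*F*F ⇒ E*F*F*F ⇒ E*F*F*F*F ⇒ F*F*F*F*F ⇒ a*F*F*F*F ⇒ a*a*F*F*F ⇒ a*a*a*F*F ⇒ a*a*a*a*F ⇒ a*a*a*a*a

E ⇒ E*F   [E → E * F]
E*F ⇒ E*F*F   [E → E * F]
E*F*F ⇒ E*F*F*F   [E → E * F]
E*F*F*F ⇒ E*F*F*F*F   [E → E * F]
E*F*F*F*F ⇒ F*F*F*F*F   [E → F]
F*F*F*F*F ⇒ a*F*F*F*F   [F → a]
a*F*F*F*F ⇒ a*a*F*F*F   [F → a]
a*a*F*F*F ⇒ a*a*a*F*F   [F → a]
a*a*a*F*F ⇒ a*a*a*a*F   [F → a]
a*a*a*a*F ⇒ a*a*a*a*a   [F → a]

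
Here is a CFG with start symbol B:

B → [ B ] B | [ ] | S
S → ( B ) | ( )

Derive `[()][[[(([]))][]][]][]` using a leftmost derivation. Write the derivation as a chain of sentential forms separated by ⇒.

B⇒[B]B⇒[S]B⇒[()]B⇒[()][B]B⇒[()][[B]B]B⇒[()][[[B]B]B]B⇒[()][[[S]B]B]B⇒[()][[[(B)]B]B]B⇒[()][[[(S)]B]B]B⇒[()][[[((B))]B]B]B⇒[()][[[(([]))]B]B]B⇒[()][[[(([]))][]]B]B⇒[()][[[(([]))][]][]]B⇒[()][[[(([]))][]][]][]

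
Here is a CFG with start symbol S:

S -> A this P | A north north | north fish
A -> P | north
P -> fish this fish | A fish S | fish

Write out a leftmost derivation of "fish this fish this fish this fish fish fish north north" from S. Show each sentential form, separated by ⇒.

S ⇒ A this P ⇒ P this P ⇒ fish this fish this P ⇒ fish this fish this A fish S ⇒ fish this fish this P fish S ⇒ fish this fish this fish this fish fish S ⇒ fish this fish this fish this fish fish A north north ⇒ fish this fish this fish this fish fish P north north ⇒ fish this fish this fish this fish fish fish north north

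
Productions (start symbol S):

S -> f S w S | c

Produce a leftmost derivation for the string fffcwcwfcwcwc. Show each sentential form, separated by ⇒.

S ⇒ fSwS ⇒ ffSwSwS ⇒ fffSwSwSwS ⇒ fffcwSwSwS ⇒ fffcwcwSwS ⇒ fffcwcwfSwSwS ⇒ fffcwcwfcwSwS ⇒ fffcwcwfcwcwS ⇒ fffcwcwfcwcwc

S ⇒ fSwS   [S -> f S w S]
fSwS ⇒ ffSwSwS   [S -> f S w S]
ffSwSwS ⇒ fffSwSwSwS   [S -> f S w S]
fffSwSwSwS ⇒ fffcwSwSwS   [S -> c]
fffcwSwSwS ⇒ fffcwcwSwS   [S -> c]
fffcwcwSwS ⇒ fffcwcwfSwSwS   [S -> f S w S]
fffcwcwfSwSwS ⇒ fffcwcwfcwSwS   [S -> c]
fffcwcwfcwSwS ⇒ fffcwcwfcwcwS   [S -> c]
fffcwcwfcwcwS ⇒ fffcwcwfcwcwc   [S -> c]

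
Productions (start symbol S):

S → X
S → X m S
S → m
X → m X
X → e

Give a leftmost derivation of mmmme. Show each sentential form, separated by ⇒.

S⇒X⇒mX⇒mmX⇒mmmX⇒mmmmX⇒mmmme

S ⇒ X   [S → X]
X ⇒ mX   [X → m X]
mX ⇒ mmX   [X → m X]
mmX ⇒ mmmX   [X → m X]
mmmX ⇒ mmmmX   [X → m X]
mmmmX ⇒ mmmme   [X → e]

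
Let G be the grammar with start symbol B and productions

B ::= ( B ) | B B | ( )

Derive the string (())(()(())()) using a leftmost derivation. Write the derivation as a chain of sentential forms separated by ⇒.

B⇒BB⇒(B)B⇒(())B⇒(())(B)⇒(())(BB)⇒(())(BBB)⇒(())(()BB)⇒(())(()(B)B)⇒(())(()(())B)⇒(())(()(())())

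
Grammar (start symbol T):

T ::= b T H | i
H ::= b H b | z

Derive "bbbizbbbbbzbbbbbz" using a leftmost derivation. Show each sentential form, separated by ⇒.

T⇒bTH⇒bbTHH⇒bbbTHHH⇒bbbiHHH⇒bbbizHH⇒bbbizbHbH⇒bbbizbbHbbH⇒bbbizbbbHbbbH⇒bbbizbbbbHbbbbH⇒bbbizbbbbbHbbbbbH⇒bbbizbbbbbzbbbbbH⇒bbbizbbbbbzbbbbbz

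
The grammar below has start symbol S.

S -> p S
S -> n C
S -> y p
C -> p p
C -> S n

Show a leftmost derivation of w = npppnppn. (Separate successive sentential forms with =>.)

S => nC => nSn => npSn => nppSn => npppSn => npppnCn => npppnppn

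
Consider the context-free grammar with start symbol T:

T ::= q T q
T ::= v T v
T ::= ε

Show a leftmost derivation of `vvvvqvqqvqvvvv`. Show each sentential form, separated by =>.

T => vTv => vvTvv => vvvTvvv => vvvvTvvvv => vvvvqTqvvvv => vvvvqvTvqvvvv => vvvvqvqTqvqvvvv => vvvvqvqqvqvvvv

T => vTv   [T ::= v T v]
vTv => vvTvv   [T ::= v T v]
vvTvv => vvvTvvv   [T ::= v T v]
vvvTvvv => vvvvTvvvv   [T ::= v T v]
vvvvTvvvv => vvvvqTqvvvv   [T ::= q T q]
vvvvqTqvvvv => vvvvqvTvqvvvv   [T ::= v T v]
vvvvqvTvqvvvv => vvvvqvqTqvqvvvv   [T ::= q T q]
vvvvqvqTqvqvvvv => vvvvqvqqvqvvvv   [T ::= ε]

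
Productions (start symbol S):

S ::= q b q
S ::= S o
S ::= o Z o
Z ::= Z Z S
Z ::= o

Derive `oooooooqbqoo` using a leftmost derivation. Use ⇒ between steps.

S ⇒ So   [S ::= S o]
So ⇒ oZoo   [S ::= o Z o]
oZoo ⇒ oZZSoo   [Z ::= Z Z S]
oZZSoo ⇒ oZZSZSoo   [Z ::= Z Z S]
oZZSZSoo ⇒ ooZSZSoo   [Z ::= o]
ooZSZSoo ⇒ oooSZSoo   [Z ::= o]
oooSZSoo ⇒ ooooZoZSoo   [S ::= o Z o]
ooooZoZSoo ⇒ ooooooZSoo   [Z ::= o]
ooooooZSoo ⇒ oooooooSoo   [Z ::= o]
oooooooSoo ⇒ oooooooqbqoo   [S ::= q b q]

S ⇒ So ⇒ oZoo ⇒ oZZSoo ⇒ oZZSZSoo ⇒ ooZSZSoo ⇒ oooSZSoo ⇒ ooooZoZSoo ⇒ ooooooZSoo ⇒ oooooooSoo ⇒ oooooooqbqoo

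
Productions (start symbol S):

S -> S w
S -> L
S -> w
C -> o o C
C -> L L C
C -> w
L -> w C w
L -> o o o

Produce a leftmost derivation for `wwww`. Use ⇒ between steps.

S ⇒ Sw ⇒ Sww ⇒ Swww ⇒ wwww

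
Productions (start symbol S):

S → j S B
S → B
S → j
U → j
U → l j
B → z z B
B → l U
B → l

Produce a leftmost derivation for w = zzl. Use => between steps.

S => B => zzB => zzl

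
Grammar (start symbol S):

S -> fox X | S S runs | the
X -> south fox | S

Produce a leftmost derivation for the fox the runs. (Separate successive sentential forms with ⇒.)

S ⇒ S S runs ⇒ the S runs ⇒ the fox X runs ⇒ the fox S runs ⇒ the fox the runs

S ⇒ S S runs   [S -> S S runs]
S S runs ⇒ the S runs   [S -> the]
the S runs ⇒ the fox X runs   [S -> fox X]
the fox X runs ⇒ the fox S runs   [X -> S]
the fox S runs ⇒ the fox the runs   [S -> the]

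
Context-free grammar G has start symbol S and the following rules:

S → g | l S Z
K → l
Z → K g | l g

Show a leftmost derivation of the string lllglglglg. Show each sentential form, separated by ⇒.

S ⇒ lSZ ⇒ llSZZ ⇒ lllSZZZ ⇒ lllgZZZ ⇒ lllgKgZZ ⇒ lllglgZZ ⇒ lllglglgZ ⇒ lllglglglg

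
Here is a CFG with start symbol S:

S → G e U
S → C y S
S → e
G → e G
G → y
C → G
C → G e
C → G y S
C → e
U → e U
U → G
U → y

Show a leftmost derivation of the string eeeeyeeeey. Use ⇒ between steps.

S ⇒ GeU   [S → G e U]
GeU ⇒ eGeU   [G → e G]
eGeU ⇒ eeGeU   [G → e G]
eeGeU ⇒ eeeGeU   [G → e G]
eeeGeU ⇒ eeeeGeU   [G → e G]
eeeeGeU ⇒ eeeeyeU   [G → y]
eeeeyeU ⇒ eeeeyeeU   [U → e U]
eeeeyeeU ⇒ eeeeyeeeU   [U → e U]
eeeeyeeeU ⇒ eeeeyeeeeU   [U → e U]
eeeeyeeeeU ⇒ eeeeyeeeey   [U → y]

S ⇒ GeU ⇒ eGeU ⇒ eeGeU ⇒ eeeGeU ⇒ eeeeGeU ⇒ eeeeyeU ⇒ eeeeyeeU ⇒ eeeeyeeeU ⇒ eeeeyeeeeU ⇒ eeeeyeeeey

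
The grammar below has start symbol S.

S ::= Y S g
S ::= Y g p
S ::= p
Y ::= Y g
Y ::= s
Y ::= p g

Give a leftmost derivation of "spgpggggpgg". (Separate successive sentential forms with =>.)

S => YSg => sSg => sYSgg => spgSgg => spgYgpgg => spgYggpgg => spgYgggpgg => spgpggggpgg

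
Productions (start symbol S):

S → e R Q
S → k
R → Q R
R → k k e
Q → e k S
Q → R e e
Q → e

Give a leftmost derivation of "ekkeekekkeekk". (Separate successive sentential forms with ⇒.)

S ⇒ eRQ ⇒ ekkeQ ⇒ ekkeekS ⇒ ekkeekeRQ ⇒ ekkeekekkeQ ⇒ ekkeekekkeekS ⇒ ekkeekekkeekk

S ⇒ eRQ   [S → e R Q]
eRQ ⇒ ekkeQ   [R → k k e]
ekkeQ ⇒ ekkeekS   [Q → e k S]
ekkeekS ⇒ ekkeekeRQ   [S → e R Q]
ekkeekeRQ ⇒ ekkeekekkeQ   [R → k k e]
ekkeekekkeQ ⇒ ekkeekekkeekS   [Q → e k S]
ekkeekekkeekS ⇒ ekkeekekkeekk   [S → k]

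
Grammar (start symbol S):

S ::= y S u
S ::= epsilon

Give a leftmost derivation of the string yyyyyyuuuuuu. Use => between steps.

S => ySu   [S ::= y S u]
ySu => yySuu   [S ::= y S u]
yySuu => yyySuuu   [S ::= y S u]
yyySuuu => yyyySuuuu   [S ::= y S u]
yyyySuuuu => yyyyySuuuuu   [S ::= y S u]
yyyyySuuuuu => yyyyyySuuuuuu   [S ::= y S u]
yyyyyySuuuuuu => yyyyyyuuuuuu   [S ::= epsilon]

S => ySu => yySuu => yyySuuu => yyyySuuuu => yyyyySuuuuu => yyyyyySuuuuuu => yyyyyyuuuuuu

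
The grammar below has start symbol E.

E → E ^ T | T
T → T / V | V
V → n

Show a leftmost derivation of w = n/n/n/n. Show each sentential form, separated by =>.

E => T => T/V => T/V/V => T/V/V/V => V/V/V/V => n/V/V/V => n/n/V/V => n/n/n/V => n/n/n/n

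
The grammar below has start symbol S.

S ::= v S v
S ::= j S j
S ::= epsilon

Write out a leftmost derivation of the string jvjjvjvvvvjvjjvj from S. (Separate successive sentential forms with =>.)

S => jSj   [S ::= j S j]
jSj => jvSvj   [S ::= v S v]
jvSvj => jvjSjvj   [S ::= j S j]
jvjSjvj => jvjjSjjvj   [S ::= j S j]
jvjjSjjvj => jvjjvSvjjvj   [S ::= v S v]
jvjjvSvjjvj => jvjjvjSjvjjvj   [S ::= j S j]
jvjjvjSjvjjvj => jvjjvjvSvjvjjvj   [S ::= v S v]
jvjjvjvSvjvjjvj => jvjjvjvvSvvjvjjvj   [S ::= v S v]
jvjjvjvvSvvjvjjvj => jvjjvjvvvvjvjjvj   [S ::= epsilon]

S => jSj => jvSvj => jvjSjvj => jvjjSjjvj => jvjjvSvjjvj => jvjjvjSjvjjvj => jvjjvjvSvjvjjvj => jvjjvjvvSvvjvjjvj => jvjjvjvvvvjvjjvj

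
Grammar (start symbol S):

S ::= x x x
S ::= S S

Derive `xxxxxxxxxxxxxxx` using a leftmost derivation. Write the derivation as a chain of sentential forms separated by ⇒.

S ⇒ SS   [S ::= S S]
SS ⇒ xxxS   [S ::= x x x]
xxxS ⇒ xxxSS   [S ::= S S]
xxxSS ⇒ xxxSSS   [S ::= S S]
xxxSSS ⇒ xxxSSSS   [S ::= S S]
xxxSSSS ⇒ xxxxxxSSS   [S ::= x x x]
xxxxxxSSS ⇒ xxxxxxxxxSS   [S ::= x x x]
xxxxxxxxxSS ⇒ xxxxxxxxxxxxS   [S ::= x x x]
xxxxxxxxxxxxS ⇒ xxxxxxxxxxxxxxx   [S ::= x x x]

S ⇒ SS ⇒ xxxS ⇒ xxxSS ⇒ xxxSSS ⇒ xxxSSSS ⇒ xxxxxxSSS ⇒ xxxxxxxxxSS ⇒ xxxxxxxxxxxxS ⇒ xxxxxxxxxxxxxxx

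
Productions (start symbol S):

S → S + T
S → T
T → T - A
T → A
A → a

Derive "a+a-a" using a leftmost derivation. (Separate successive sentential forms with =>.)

S => S+T => T+T => A+T => a+T => a+T-A => a+A-A => a+a-A => a+a-a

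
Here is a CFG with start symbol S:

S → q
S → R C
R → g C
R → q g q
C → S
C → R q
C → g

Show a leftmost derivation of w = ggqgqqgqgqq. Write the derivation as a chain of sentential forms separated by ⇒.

S⇒RC⇒gCC⇒gSC⇒gRCC⇒ggCCC⇒ggRqCC⇒ggqgqqCC⇒ggqgqqgC⇒ggqgqqgRq⇒ggqgqqgqgqq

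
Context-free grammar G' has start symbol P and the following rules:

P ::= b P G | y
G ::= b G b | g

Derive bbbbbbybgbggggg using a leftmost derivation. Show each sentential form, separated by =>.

P=>bPG=>bbPGG=>bbbPGGG=>bbbbPGGGG=>bbbbbPGGGGG=>bbbbbbPGGGGGG=>bbbbbbyGGGGGG=>bbbbbbybGbGGGGG=>bbbbbbybgbGGGGG=>bbbbbbybgbgGGGG=>bbbbbbybgbggGGG=>bbbbbbybgbgggGG=>bbbbbbybgbggggG=>bbbbbbybgbggggg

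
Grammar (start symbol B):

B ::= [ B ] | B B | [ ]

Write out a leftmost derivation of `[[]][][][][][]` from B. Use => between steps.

B=>BB=>[B]B=>[[]]B=>[[]]BB=>[[]]BBB=>[[]]BBBB=>[[]]BBBBB=>[[]][]BBBB=>[[]][][]BBB=>[[]][][][]BB=>[[]][][][][]B=>[[]][][][][][]

B => BB   [B ::= B B]
BB => [B]B   [B ::= [ B ]]
[B]B => [[]]B   [B ::= [ ]]
[[]]B => [[]]BB   [B ::= B B]
[[]]BB => [[]]BBB   [B ::= B B]
[[]]BBB => [[]]BBBB   [B ::= B B]
[[]]BBBB => [[]]BBBBB   [B ::= B B]
[[]]BBBBB => [[]][]BBBB   [B ::= [ ]]
[[]][]BBBB => [[]][][]BBB   [B ::= [ ]]
[[]][][]BBB => [[]][][][]BB   [B ::= [ ]]
[[]][][][]BB => [[]][][][][]B   [B ::= [ ]]
[[]][][][][]B => [[]][][][][][]   [B ::= [ ]]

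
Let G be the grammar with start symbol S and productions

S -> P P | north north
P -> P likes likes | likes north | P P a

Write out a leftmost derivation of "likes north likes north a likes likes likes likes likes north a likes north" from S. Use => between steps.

S => P P => P P a P => P likes likes P a P => P likes likes likes likes P a P => P P a likes likes likes likes P a P => likes north P a likes likes likes likes P a P => likes north likes north a likes likes likes likes P a P => likes north likes north a likes likes likes likes likes north a P => likes north likes north a likes likes likes likes likes north a likes north

S => P P   [S -> P P]
P P => P P a P   [P -> P P a]
P P a P => P likes likes P a P   [P -> P likes likes]
P likes likes P a P => P likes likes likes likes P a P   [P -> P likes likes]
P likes likes likes likes P a P => P P a likes likes likes likes P a P   [P -> P P a]
P P a likes likes likes likes P a P => likes north P a likes likes likes likes P a P   [P -> likes north]
likes north P a likes likes likes likes P a P => likes north likes north a likes likes likes likes P a P   [P -> likes north]
likes north likes north a likes likes likes likes P a P => likes north likes north a likes likes likes likes likes north a P   [P -> likes north]
likes north likes north a likes likes likes likes likes north a P => likes north likes north a likes likes likes likes likes north a likes north   [P -> likes north]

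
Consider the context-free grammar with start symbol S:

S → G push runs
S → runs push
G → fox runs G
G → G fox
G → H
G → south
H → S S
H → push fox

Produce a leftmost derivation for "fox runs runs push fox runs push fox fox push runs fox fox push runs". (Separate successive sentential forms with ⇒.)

S ⇒ G push runs ⇒ G fox push runs ⇒ G fox fox push runs ⇒ fox runs G fox fox push runs ⇒ fox runs H fox fox push runs ⇒ fox runs S S fox fox push runs ⇒ fox runs runs push S fox fox push runs ⇒ fox runs runs push G push runs fox fox push runs ⇒ fox runs runs push fox runs G push runs fox fox push runs ⇒ fox runs runs push fox runs G fox push runs fox fox push runs ⇒ fox runs runs push fox runs H fox push runs fox fox push runs ⇒ fox runs runs push fox runs push fox fox push runs fox fox push runs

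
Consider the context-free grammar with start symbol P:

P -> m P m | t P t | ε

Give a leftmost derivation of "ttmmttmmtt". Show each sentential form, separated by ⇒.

P ⇒ tPt ⇒ ttPtt ⇒ ttmPmtt ⇒ ttmmPmmtt ⇒ ttmmtPtmmtt ⇒ ttmmttmmtt

P ⇒ tPt   [P -> t P t]
tPt ⇒ ttPtt   [P -> t P t]
ttPtt ⇒ ttmPmtt   [P -> m P m]
ttmPmtt ⇒ ttmmPmmtt   [P -> m P m]
ttmmPmmtt ⇒ ttmmtPtmmtt   [P -> t P t]
ttmmtPtmmtt ⇒ ttmmttmmtt   [P -> ε]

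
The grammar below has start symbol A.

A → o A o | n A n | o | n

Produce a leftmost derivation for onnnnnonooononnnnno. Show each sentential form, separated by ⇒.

A ⇒ oAo   [A → o A o]
oAo ⇒ onAno   [A → n A n]
onAno ⇒ onnAnno   [A → n A n]
onnAnno ⇒ onnnAnnno   [A → n A n]
onnnAnnno ⇒ onnnnAnnnno   [A → n A n]
onnnnAnnnno ⇒ onnnnnAnnnnno   [A → n A n]
onnnnnAnnnnno ⇒ onnnnnoAonnnnno   [A → o A o]
onnnnnoAonnnnno ⇒ onnnnnonAnonnnnno   [A → n A n]
onnnnnonAnonnnnno ⇒ onnnnnonoAononnnnno   [A → o A o]
onnnnnonoAononnnnno ⇒ onnnnnonooononnnnno   [A → o]

A ⇒ oAo ⇒ onAno ⇒ onnAnno ⇒ onnnAnnno ⇒ onnnnAnnnno ⇒ onnnnnAnnnnno ⇒ onnnnnoAonnnnno ⇒ onnnnnonAnonnnnno ⇒ onnnnnonoAononnnnno ⇒ onnnnnonooononnnnno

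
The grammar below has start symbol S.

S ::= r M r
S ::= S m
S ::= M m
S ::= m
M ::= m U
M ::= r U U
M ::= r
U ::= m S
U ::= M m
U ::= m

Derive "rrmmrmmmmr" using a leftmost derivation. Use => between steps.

S => rMr   [S ::= r M r]
rMr => rrUUr   [M ::= r U U]
rrUUr => rrmUr   [U ::= m]
rrmUr => rrmmSr   [U ::= m S]
rrmmSr => rrmmMmr   [S ::= M m]
rrmmMmr => rrmmrUUmr   [M ::= r U U]
rrmmrUUmr => rrmmrmUmr   [U ::= m]
rrmmrmUmr => rrmmrmmSmr   [U ::= m S]
rrmmrmmSmr => rrmmrmmmmr   [S ::= m]

S=>rMr=>rrUUr=>rrmUr=>rrmmSr=>rrmmMmr=>rrmmrUUmr=>rrmmrmUmr=>rrmmrmmSmr=>rrmmrmmmmr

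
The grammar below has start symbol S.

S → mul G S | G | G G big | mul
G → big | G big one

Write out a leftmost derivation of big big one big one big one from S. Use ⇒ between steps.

S ⇒ G ⇒ G big one ⇒ G big one big one ⇒ G big one big one big one ⇒ big big one big one big one

S ⇒ G   [S → G]
G ⇒ G big one   [G → G big one]
G big one ⇒ G big one big one   [G → G big one]
G big one big one ⇒ G big one big one big one   [G → G big one]
G big one big one big one ⇒ big big one big one big one   [G → big]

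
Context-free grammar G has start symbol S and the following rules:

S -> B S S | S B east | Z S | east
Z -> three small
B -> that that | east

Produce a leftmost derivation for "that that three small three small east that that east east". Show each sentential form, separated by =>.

S => B S S   [S -> B S S]
B S S => that that S S   [B -> that that]
that that S S => that that S B east S   [S -> S B east]
that that S B east S => that that Z S B east S   [S -> Z S]
that that Z S B east S => that that three small S B east S   [Z -> three small]
that that three small S B east S => that that three small Z S B east S   [S -> Z S]
that that three small Z S B east S => that that three small three small S B east S   [Z -> three small]
that that three small three small S B east S => that that three small three small east B east S   [S -> east]
that that three small three small east B east S => that that three small three small east that that east S   [B -> that that]
that that three small three small east that that east S => that that three small three small east that that east east   [S -> east]

S => B S S => that that S S => that that S B east S => that that Z S B east S => that that three small S B east S => that that three small Z S B east S => that that three small three small S B east S => that that three small three small east B east S => that that three small three small east that that east S => that that three small three small east that that east east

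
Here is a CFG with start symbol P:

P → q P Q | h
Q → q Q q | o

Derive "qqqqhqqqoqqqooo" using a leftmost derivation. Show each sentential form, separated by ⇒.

P ⇒ qPQ ⇒ qqPQQ ⇒ qqqPQQQ ⇒ qqqqPQQQQ ⇒ qqqqhQQQQ ⇒ qqqqhqQqQQQ ⇒ qqqqhqqQqqQQQ ⇒ qqqqhqqqQqqqQQQ ⇒ qqqqhqqqoqqqQQQ ⇒ qqqqhqqqoqqqoQQ ⇒ qqqqhqqqoqqqooQ ⇒ qqqqhqqqoqqqooo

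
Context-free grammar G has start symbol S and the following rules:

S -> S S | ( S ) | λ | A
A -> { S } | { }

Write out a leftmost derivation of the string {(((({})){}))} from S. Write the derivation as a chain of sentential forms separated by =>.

S => A => {S} => {SS} => {(S)S} => {((S))S} => {((SS))S} => {(((S)S))S} => {((((S))S))S} => {((((A))S))S} => {(((({}))S))S} => {(((({}))A))S} => {(((({})){S}))S} => {(((({})){}))S} => {(((({})){}))}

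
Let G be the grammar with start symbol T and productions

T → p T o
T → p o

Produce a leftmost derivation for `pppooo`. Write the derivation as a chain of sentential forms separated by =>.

T => pTo   [T → p T o]
pTo => ppToo   [T → p T o]
ppToo => pppooo   [T → p o]

T=>pTo=>ppToo=>pppooo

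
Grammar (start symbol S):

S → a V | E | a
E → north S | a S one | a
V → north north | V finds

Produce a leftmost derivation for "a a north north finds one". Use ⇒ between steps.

S ⇒ E   [S → E]
E ⇒ a S one   [E → a S one]
a S one ⇒ a a V one   [S → a V]
a a V one ⇒ a a V finds one   [V → V finds]
a a V finds one ⇒ a a north north finds one   [V → north north]

S ⇒ E ⇒ a S one ⇒ a a V one ⇒ a a V finds one ⇒ a a north north finds one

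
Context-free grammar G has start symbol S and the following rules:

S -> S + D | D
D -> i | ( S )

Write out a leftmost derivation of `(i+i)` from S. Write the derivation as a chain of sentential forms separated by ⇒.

S ⇒ D   [S -> D]
D ⇒ (S)   [D -> ( S )]
(S) ⇒ (S+D)   [S -> S + D]
(S+D) ⇒ (D+D)   [S -> D]
(D+D) ⇒ (i+D)   [D -> i]
(i+D) ⇒ (i+i)   [D -> i]

S ⇒ D ⇒ (S) ⇒ (S+D) ⇒ (D+D) ⇒ (i+D) ⇒ (i+i)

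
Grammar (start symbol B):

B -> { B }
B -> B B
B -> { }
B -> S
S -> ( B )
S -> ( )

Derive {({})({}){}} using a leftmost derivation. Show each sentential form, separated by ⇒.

B ⇒ {B} ⇒ {BB} ⇒ {BBB} ⇒ {SBB} ⇒ {(B)BB} ⇒ {({})BB} ⇒ {({})SB} ⇒ {({})(B)B} ⇒ {({})({})B} ⇒ {({})({}){}}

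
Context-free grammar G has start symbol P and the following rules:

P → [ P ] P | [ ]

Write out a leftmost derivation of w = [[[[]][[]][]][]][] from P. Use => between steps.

P=>[P]P=>[[P]P]P=>[[[P]P]P]P=>[[[[]]P]P]P=>[[[[]][P]P]P]P=>[[[[]][[]]P]P]P=>[[[[]][[]][]]P]P=>[[[[]][[]][]][]]P=>[[[[]][[]][]][]][]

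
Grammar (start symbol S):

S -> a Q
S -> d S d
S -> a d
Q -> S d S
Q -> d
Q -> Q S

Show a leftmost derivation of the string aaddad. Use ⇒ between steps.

S ⇒ aQ ⇒ aSdS ⇒ aaddS ⇒ aaddaQ ⇒ aaddad

S ⇒ aQ   [S -> a Q]
aQ ⇒ aSdS   [Q -> S d S]
aSdS ⇒ aaddS   [S -> a d]
aaddS ⇒ aaddaQ   [S -> a Q]
aaddaQ ⇒ aaddad   [Q -> d]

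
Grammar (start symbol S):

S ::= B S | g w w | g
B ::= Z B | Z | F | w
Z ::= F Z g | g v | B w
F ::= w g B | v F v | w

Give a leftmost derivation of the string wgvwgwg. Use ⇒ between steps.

S⇒BS⇒ZBS⇒FZgBS⇒wZgBS⇒wBwgBS⇒wZwgBS⇒wgvwgBS⇒wgvwgFS⇒wgvwgwS⇒wgvwgwg

S ⇒ BS   [S ::= B S]
BS ⇒ ZBS   [B ::= Z B]
ZBS ⇒ FZgBS   [Z ::= F Z g]
FZgBS ⇒ wZgBS   [F ::= w]
wZgBS ⇒ wBwgBS   [Z ::= B w]
wBwgBS ⇒ wZwgBS   [B ::= Z]
wZwgBS ⇒ wgvwgBS   [Z ::= g v]
wgvwgBS ⇒ wgvwgFS   [B ::= F]
wgvwgFS ⇒ wgvwgwS   [F ::= w]
wgvwgwS ⇒ wgvwgwg   [S ::= g]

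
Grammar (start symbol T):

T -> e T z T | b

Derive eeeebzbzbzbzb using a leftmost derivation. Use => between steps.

T => eTzT   [T -> e T z T]
eTzT => eeTzTzT   [T -> e T z T]
eeTzTzT => eeeTzTzTzT   [T -> e T z T]
eeeTzTzTzT => eeeeTzTzTzTzT   [T -> e T z T]
eeeeTzTzTzTzT => eeeebzTzTzTzT   [T -> b]
eeeebzTzTzTzT => eeeebzbzTzTzT   [T -> b]
eeeebzbzTzTzT => eeeebzbzbzTzT   [T -> b]
eeeebzbzbzTzT => eeeebzbzbzbzT   [T -> b]
eeeebzbzbzbzT => eeeebzbzbzbzb   [T -> b]

T => eTzT => eeTzTzT => eeeTzTzTzT => eeeeTzTzTzTzT => eeeebzTzTzTzT => eeeebzbzTzTzT => eeeebzbzbzTzT => eeeebzbzbzbzT => eeeebzbzbzbzb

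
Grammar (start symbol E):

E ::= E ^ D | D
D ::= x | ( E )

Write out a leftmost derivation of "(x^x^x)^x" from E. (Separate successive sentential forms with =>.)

E => E^D   [E ::= E ^ D]
E^D => D^D   [E ::= D]
D^D => (E)^D   [D ::= ( E )]
(E)^D => (E^D)^D   [E ::= E ^ D]
(E^D)^D => (E^D^D)^D   [E ::= E ^ D]
(E^D^D)^D => (D^D^D)^D   [E ::= D]
(D^D^D)^D => (x^D^D)^D   [D ::= x]
(x^D^D)^D => (x^x^D)^D   [D ::= x]
(x^x^D)^D => (x^x^x)^D   [D ::= x]
(x^x^x)^D => (x^x^x)^x   [D ::= x]

E => E^D => D^D => (E)^D => (E^D)^D => (E^D^D)^D => (D^D^D)^D => (x^D^D)^D => (x^x^D)^D => (x^x^x)^D => (x^x^x)^x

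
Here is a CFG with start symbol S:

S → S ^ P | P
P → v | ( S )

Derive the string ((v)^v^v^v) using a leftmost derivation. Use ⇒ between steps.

S ⇒ P ⇒ (S) ⇒ (S^P) ⇒ (S^P^P) ⇒ (S^P^P^P) ⇒ (P^P^P^P) ⇒ ((S)^P^P^P) ⇒ ((P)^P^P^P) ⇒ ((v)^P^P^P) ⇒ ((v)^v^P^P) ⇒ ((v)^v^v^P) ⇒ ((v)^v^v^v)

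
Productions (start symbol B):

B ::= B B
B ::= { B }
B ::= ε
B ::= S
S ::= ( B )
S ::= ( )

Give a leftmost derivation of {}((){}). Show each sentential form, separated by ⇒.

B ⇒ BB   [B ::= B B]
BB ⇒ {B}B   [B ::= { B }]
{B}B ⇒ {}B   [B ::= ε]
{}B ⇒ {}S   [B ::= S]
{}S ⇒ {}(B)   [S ::= ( B )]
{}(B) ⇒ {}(BB)   [B ::= B B]
{}(BB) ⇒ {}(SB)   [B ::= S]
{}(SB) ⇒ {}(()B)   [S ::= ( )]
{}(()B) ⇒ {}((){B})   [B ::= { B }]
{}((){B}) ⇒ {}((){})   [B ::= ε]

B ⇒ BB ⇒ {B}B ⇒ {}B ⇒ {}S ⇒ {}(B) ⇒ {}(BB) ⇒ {}(SB) ⇒ {}(()B) ⇒ {}((){B}) ⇒ {}((){})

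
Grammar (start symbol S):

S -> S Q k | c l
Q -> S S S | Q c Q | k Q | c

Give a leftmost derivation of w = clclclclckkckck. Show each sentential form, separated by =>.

S => SQk   [S -> S Q k]
SQk => SQkQk   [S -> S Q k]
SQkQk => SQkQkQk   [S -> S Q k]
SQkQkQk => clQkQkQk   [S -> c l]
clQkQkQk => clSSSkQkQk   [Q -> S S S]
clSSSkQkQk => clclSSkQkQk   [S -> c l]
clclSSkQkQk => clclclSkQkQk   [S -> c l]
clclclSkQkQk => clclclSQkkQkQk   [S -> S Q k]
clclclSQkkQkQk => clclclclQkkQkQk   [S -> c l]
clclclclQkkQkQk => clclclclckkQkQk   [Q -> c]
clclclclckkQkQk => clclclclckkckQk   [Q -> c]
clclclclckkckQk => clclclclckkckck   [Q -> c]

S => SQk => SQkQk => SQkQkQk => clQkQkQk => clSSSkQkQk => clclSSkQkQk => clclclSkQkQk => clclclSQkkQkQk => clclclclQkkQkQk => clclclclckkQkQk => clclclclckkckQk => clclclclckkckck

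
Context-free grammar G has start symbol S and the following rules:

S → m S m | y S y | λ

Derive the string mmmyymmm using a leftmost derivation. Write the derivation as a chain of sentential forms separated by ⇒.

S ⇒ mSm ⇒ mmSmm ⇒ mmmSmmm ⇒ mmmySymmm ⇒ mmmyymmm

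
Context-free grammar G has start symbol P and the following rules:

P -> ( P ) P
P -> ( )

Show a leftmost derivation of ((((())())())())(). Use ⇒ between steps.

P ⇒ (P)P ⇒ ((P)P)P ⇒ (((P)P)P)P ⇒ ((((P)P)P)P)P ⇒ ((((())P)P)P)P ⇒ ((((())())P)P)P ⇒ ((((())())())P)P ⇒ ((((())())())())P ⇒ ((((())())())())()

P ⇒ (P)P   [P -> ( P ) P]
(P)P ⇒ ((P)P)P   [P -> ( P ) P]
((P)P)P ⇒ (((P)P)P)P   [P -> ( P ) P]
(((P)P)P)P ⇒ ((((P)P)P)P)P   [P -> ( P ) P]
((((P)P)P)P)P ⇒ ((((())P)P)P)P   [P -> ( )]
((((())P)P)P)P ⇒ ((((())())P)P)P   [P -> ( )]
((((())())P)P)P ⇒ ((((())())())P)P   [P -> ( )]
((((())())())P)P ⇒ ((((())())())())P   [P -> ( )]
((((())())())())P ⇒ ((((())())())())()   [P -> ( )]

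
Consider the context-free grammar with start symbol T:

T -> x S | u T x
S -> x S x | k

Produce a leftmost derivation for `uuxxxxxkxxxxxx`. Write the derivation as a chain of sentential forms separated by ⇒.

T ⇒ uTx ⇒ uuTxx ⇒ uuxSxx ⇒ uuxxSxxx ⇒ uuxxxSxxxx ⇒ uuxxxxSxxxxx ⇒ uuxxxxxSxxxxxx ⇒ uuxxxxxkxxxxxx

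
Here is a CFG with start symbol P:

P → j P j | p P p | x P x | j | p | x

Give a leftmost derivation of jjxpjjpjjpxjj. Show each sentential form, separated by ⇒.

P ⇒ jPj ⇒ jjPjj ⇒ jjxPxjj ⇒ jjxpPpxjj ⇒ jjxpjPjpxjj ⇒ jjxpjjPjjpxjj ⇒ jjxpjjpjjpxjj

P ⇒ jPj   [P → j P j]
jPj ⇒ jjPjj   [P → j P j]
jjPjj ⇒ jjxPxjj   [P → x P x]
jjxPxjj ⇒ jjxpPpxjj   [P → p P p]
jjxpPpxjj ⇒ jjxpjPjpxjj   [P → j P j]
jjxpjPjpxjj ⇒ jjxpjjPjjpxjj   [P → j P j]
jjxpjjPjjpxjj ⇒ jjxpjjpjjpxjj   [P → p]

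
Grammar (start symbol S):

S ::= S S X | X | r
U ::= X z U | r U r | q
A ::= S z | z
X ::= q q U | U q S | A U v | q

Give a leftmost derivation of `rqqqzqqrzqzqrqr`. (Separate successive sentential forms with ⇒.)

S ⇒ X ⇒ UqS ⇒ rUrqS ⇒ rXzUrqS ⇒ rqqUzUrqS ⇒ rqqXzUzUrqS ⇒ rqqUqSzUzUrqS ⇒ rqqXzUqSzUzUrqS ⇒ rqqqzUqSzUzUrqS ⇒ rqqqzqqSzUzUrqS ⇒ rqqqzqqrzUzUrqS ⇒ rqqqzqqrzqzUrqS ⇒ rqqqzqqrzqzqrqS ⇒ rqqqzqqrzqzqrqr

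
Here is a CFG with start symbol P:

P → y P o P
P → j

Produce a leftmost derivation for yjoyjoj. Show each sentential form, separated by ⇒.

P ⇒ yPoP ⇒ yjoP ⇒ yjoyPoP ⇒ yjoyjoP ⇒ yjoyjoj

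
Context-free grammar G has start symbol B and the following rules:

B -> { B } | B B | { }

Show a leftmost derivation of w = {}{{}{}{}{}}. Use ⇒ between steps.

B ⇒ BB ⇒ {}B ⇒ {}{B} ⇒ {}{BB} ⇒ {}{{}B} ⇒ {}{{}BB} ⇒ {}{{}BBB} ⇒ {}{{}{}BB} ⇒ {}{{}{}{}B} ⇒ {}{{}{}{}{}}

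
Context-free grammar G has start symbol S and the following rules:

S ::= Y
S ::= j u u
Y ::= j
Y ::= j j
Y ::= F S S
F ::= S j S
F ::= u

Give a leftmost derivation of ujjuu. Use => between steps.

S=>Y=>FSS=>uSS=>uYS=>ujS=>ujjuu

S => Y   [S ::= Y]
Y => FSS   [Y ::= F S S]
FSS => uSS   [F ::= u]
uSS => uYS   [S ::= Y]
uYS => ujS   [Y ::= j]
ujS => ujjuu   [S ::= j u u]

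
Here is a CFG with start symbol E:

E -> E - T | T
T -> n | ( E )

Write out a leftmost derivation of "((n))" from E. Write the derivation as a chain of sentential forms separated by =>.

E => T => (E) => (T) => ((E)) => ((T)) => ((n))

E => T   [E -> T]
T => (E)   [T -> ( E )]
(E) => (T)   [E -> T]
(T) => ((E))   [T -> ( E )]
((E)) => ((T))   [E -> T]
((T)) => ((n))   [T -> n]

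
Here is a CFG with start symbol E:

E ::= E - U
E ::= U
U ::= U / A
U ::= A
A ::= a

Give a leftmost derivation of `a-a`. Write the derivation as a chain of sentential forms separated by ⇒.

E⇒E-U⇒U-U⇒A-U⇒a-U⇒a-A⇒a-a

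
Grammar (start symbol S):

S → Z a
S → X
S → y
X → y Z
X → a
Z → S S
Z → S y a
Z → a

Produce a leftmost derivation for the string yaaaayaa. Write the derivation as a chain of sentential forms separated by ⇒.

S ⇒ Za   [S → Z a]
Za ⇒ Syaa   [Z → S y a]
Syaa ⇒ Zayaa   [S → Z a]
Zayaa ⇒ SSayaa   [Z → S S]
SSayaa ⇒ XSayaa   [S → X]
XSayaa ⇒ yZSayaa   [X → y Z]
yZSayaa ⇒ yaSayaa   [Z → a]
yaSayaa ⇒ yaZaayaa   [S → Z a]
yaZaayaa ⇒ yaaaayaa   [Z → a]

S⇒Za⇒Syaa⇒Zayaa⇒SSayaa⇒XSayaa⇒yZSayaa⇒yaSayaa⇒yaZaayaa⇒yaaaayaa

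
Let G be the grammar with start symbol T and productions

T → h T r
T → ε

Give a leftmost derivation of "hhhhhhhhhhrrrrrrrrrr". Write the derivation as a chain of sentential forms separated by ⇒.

T⇒hTr⇒hhTrr⇒hhhTrrr⇒hhhhTrrrr⇒hhhhhTrrrrr⇒hhhhhhTrrrrrr⇒hhhhhhhTrrrrrrr⇒hhhhhhhhTrrrrrrrr⇒hhhhhhhhhTrrrrrrrrr⇒hhhhhhhhhhTrrrrrrrrrr⇒hhhhhhhhhhrrrrrrrrrr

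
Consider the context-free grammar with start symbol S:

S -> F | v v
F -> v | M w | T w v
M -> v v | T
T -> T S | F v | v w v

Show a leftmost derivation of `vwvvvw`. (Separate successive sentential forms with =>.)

S => F => Mw => Tw => TSw => vwvSw => vwvvvw

S => F   [S -> F]
F => Mw   [F -> M w]
Mw => Tw   [M -> T]
Tw => TSw   [T -> T S]
TSw => vwvSw   [T -> v w v]
vwvSw => vwvvvw   [S -> v v]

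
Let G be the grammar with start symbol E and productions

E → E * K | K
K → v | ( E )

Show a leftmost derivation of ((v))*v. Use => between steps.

E => E*K   [E → E * K]
E*K => K*K   [E → K]
K*K => (E)*K   [K → ( E )]
(E)*K => (K)*K   [E → K]
(K)*K => ((E))*K   [K → ( E )]
((E))*K => ((K))*K   [E → K]
((K))*K => ((v))*K   [K → v]
((v))*K => ((v))*v   [K → v]

E => E*K => K*K => (E)*K => (K)*K => ((E))*K => ((K))*K => ((v))*K => ((v))*v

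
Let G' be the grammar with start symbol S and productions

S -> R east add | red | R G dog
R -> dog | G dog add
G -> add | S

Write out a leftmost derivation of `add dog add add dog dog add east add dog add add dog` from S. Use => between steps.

S => R G dog   [S -> R G dog]
R G dog => G dog add G dog   [R -> G dog add]
G dog add G dog => S dog add G dog   [G -> S]
S dog add G dog => R east add dog add G dog   [S -> R east add]
R east add dog add G dog => G dog add east add dog add G dog   [R -> G dog add]
G dog add east add dog add G dog => S dog add east add dog add G dog   [G -> S]
S dog add east add dog add G dog => R G dog dog add east add dog add G dog   [S -> R G dog]
R G dog dog add east add dog add G dog => G dog add G dog dog add east add dog add G dog   [R -> G dog add]
G dog add G dog dog add east add dog add G dog => add dog add G dog dog add east add dog add G dog   [G -> add]
add dog add G dog dog add east add dog add G dog => add dog add add dog dog add east add dog add G dog   [G -> add]
add dog add add dog dog add east add dog add G dog => add dog add add dog dog add east add dog add add dog   [G -> add]

S => R G dog => G dog add G dog => S dog add G dog => R east add dog add G dog => G dog add east add dog add G dog => S dog add east add dog add G dog => R G dog dog add east add dog add G dog => G dog add G dog dog add east add dog add G dog => add dog add G dog dog add east add dog add G dog => add dog add add dog dog add east add dog add G dog => add dog add add dog dog add east add dog add add dog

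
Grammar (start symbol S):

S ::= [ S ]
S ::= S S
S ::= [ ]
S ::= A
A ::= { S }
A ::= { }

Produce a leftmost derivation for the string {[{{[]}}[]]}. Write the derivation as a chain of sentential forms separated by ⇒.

S ⇒ A   [S ::= A]
A ⇒ {S}   [A ::= { S }]
{S} ⇒ {[S]}   [S ::= [ S ]]
{[S]} ⇒ {[SS]}   [S ::= S S]
{[SS]} ⇒ {[AS]}   [S ::= A]
{[AS]} ⇒ {[{S}S]}   [A ::= { S }]
{[{S}S]} ⇒ {[{A}S]}   [S ::= A]
{[{A}S]} ⇒ {[{{S}}S]}   [A ::= { S }]
{[{{S}}S]} ⇒ {[{{[]}}S]}   [S ::= [ ]]
{[{{[]}}S]} ⇒ {[{{[]}}[]]}   [S ::= [ ]]

S⇒A⇒{S}⇒{[S]}⇒{[SS]}⇒{[AS]}⇒{[{S}S]}⇒{[{A}S]}⇒{[{{S}}S]}⇒{[{{[]}}S]}⇒{[{{[]}}[]]}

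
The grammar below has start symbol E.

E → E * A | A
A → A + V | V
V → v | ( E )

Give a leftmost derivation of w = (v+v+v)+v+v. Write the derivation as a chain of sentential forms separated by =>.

E=>A=>A+V=>A+V+V=>V+V+V=>(E)+V+V=>(A)+V+V=>(A+V)+V+V=>(A+V+V)+V+V=>(V+V+V)+V+V=>(v+V+V)+V+V=>(v+v+V)+V+V=>(v+v+v)+V+V=>(v+v+v)+v+V=>(v+v+v)+v+v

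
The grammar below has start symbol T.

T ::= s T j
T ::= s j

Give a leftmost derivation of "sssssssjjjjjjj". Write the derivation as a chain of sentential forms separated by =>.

T=>sTj=>ssTjj=>sssTjjj=>ssssTjjjj=>sssssTjjjjj=>ssssssTjjjjjj=>sssssssjjjjjjj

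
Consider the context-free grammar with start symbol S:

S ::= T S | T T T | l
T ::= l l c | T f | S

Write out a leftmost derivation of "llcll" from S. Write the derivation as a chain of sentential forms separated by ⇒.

S ⇒ TTT   [S ::= T T T]
TTT ⇒ llcTT   [T ::= l l c]
llcTT ⇒ llcST   [T ::= S]
llcST ⇒ llclT   [S ::= l]
llclT ⇒ llclS   [T ::= S]
llclS ⇒ llcll   [S ::= l]

S⇒TTT⇒llcTT⇒llcST⇒llclT⇒llclS⇒llcll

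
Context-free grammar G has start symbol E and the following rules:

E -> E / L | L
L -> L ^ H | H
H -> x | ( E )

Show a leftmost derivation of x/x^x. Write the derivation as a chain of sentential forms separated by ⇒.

E ⇒ E/L   [E -> E / L]
E/L ⇒ L/L   [E -> L]
L/L ⇒ H/L   [L -> H]
H/L ⇒ x/L   [H -> x]
x/L ⇒ x/L^H   [L -> L ^ H]
x/L^H ⇒ x/H^H   [L -> H]
x/H^H ⇒ x/x^H   [H -> x]
x/x^H ⇒ x/x^x   [H -> x]

E ⇒ E/L ⇒ L/L ⇒ H/L ⇒ x/L ⇒ x/L^H ⇒ x/H^H ⇒ x/x^H ⇒ x/x^x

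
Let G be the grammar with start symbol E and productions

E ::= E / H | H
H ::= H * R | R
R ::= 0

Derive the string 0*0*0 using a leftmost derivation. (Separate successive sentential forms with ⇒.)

E ⇒ H ⇒ H*R ⇒ H*R*R ⇒ R*R*R ⇒ 0*R*R ⇒ 0*0*R ⇒ 0*0*0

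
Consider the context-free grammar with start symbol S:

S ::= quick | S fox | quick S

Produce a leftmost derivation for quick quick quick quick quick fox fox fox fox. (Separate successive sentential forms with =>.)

S => quick S => quick S fox => quick S fox fox => quick quick S fox fox => quick quick quick S fox fox => quick quick quick quick S fox fox => quick quick quick quick S fox fox fox => quick quick quick quick S fox fox fox fox => quick quick quick quick quick fox fox fox fox

S => quick S   [S ::= quick S]
quick S => quick S fox   [S ::= S fox]
quick S fox => quick S fox fox   [S ::= S fox]
quick S fox fox => quick quick S fox fox   [S ::= quick S]
quick quick S fox fox => quick quick quick S fox fox   [S ::= quick S]
quick quick quick S fox fox => quick quick quick quick S fox fox   [S ::= quick S]
quick quick quick quick S fox fox => quick quick quick quick S fox fox fox   [S ::= S fox]
quick quick quick quick S fox fox fox => quick quick quick quick S fox fox fox fox   [S ::= S fox]
quick quick quick quick S fox fox fox fox => quick quick quick quick quick fox fox fox fox   [S ::= quick]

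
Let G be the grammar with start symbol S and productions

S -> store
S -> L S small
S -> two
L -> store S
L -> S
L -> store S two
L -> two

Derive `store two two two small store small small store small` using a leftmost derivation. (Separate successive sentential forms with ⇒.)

S ⇒ L S small ⇒ store S S small ⇒ store L S small S small ⇒ store two S small S small ⇒ store two L S small small S small ⇒ store two S S small small S small ⇒ store two L S small S small small S small ⇒ store two S S small S small small S small ⇒ store two two S small S small small S small ⇒ store two two two small S small small S small ⇒ store two two two small store small small S small ⇒ store two two two small store small small store small

S ⇒ L S small   [S -> L S small]
L S small ⇒ store S S small   [L -> store S]
store S S small ⇒ store L S small S small   [S -> L S small]
store L S small S small ⇒ store two S small S small   [L -> two]
store two S small S small ⇒ store two L S small small S small   [S -> L S small]
store two L S small small S small ⇒ store two S S small small S small   [L -> S]
store two S S small small S small ⇒ store two L S small S small small S small   [S -> L S small]
store two L S small S small small S small ⇒ store two S S small S small small S small   [L -> S]
store two S S small S small small S small ⇒ store two two S small S small small S small   [S -> two]
store two two S small S small small S small ⇒ store two two two small S small small S small   [S -> two]
store two two two small S small small S small ⇒ store two two two small store small small S small   [S -> store]
store two two two small store small small S small ⇒ store two two two small store small small store small   [S -> store]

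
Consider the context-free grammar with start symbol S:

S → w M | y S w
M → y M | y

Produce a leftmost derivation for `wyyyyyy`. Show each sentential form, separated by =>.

S => wM => wyM => wyyM => wyyyM => wyyyyM => wyyyyyM => wyyyyyy

S => wM   [S → w M]
wM => wyM   [M → y M]
wyM => wyyM   [M → y M]
wyyM => wyyyM   [M → y M]
wyyyM => wyyyyM   [M → y M]
wyyyyM => wyyyyyM   [M → y M]
wyyyyyM => wyyyyyy   [M → y]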